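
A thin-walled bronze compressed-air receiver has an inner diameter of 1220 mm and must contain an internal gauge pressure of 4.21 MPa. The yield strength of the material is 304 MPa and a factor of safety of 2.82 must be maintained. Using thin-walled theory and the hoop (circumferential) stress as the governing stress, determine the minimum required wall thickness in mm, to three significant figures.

t = 23.8 mm

σ_allow = 304/2.82 = 107.8 MPa.
Hoop stress σ_h = pD/(2t), so t = pD/(2σ_allow) = 4.21×1220/(2×107.8) = 23.82 mm.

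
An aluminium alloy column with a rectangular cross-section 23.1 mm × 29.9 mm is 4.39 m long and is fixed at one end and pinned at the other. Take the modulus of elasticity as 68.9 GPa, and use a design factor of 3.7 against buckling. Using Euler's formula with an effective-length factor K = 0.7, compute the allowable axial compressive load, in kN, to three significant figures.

P_allow = 0.598 kN

Buckling occurs about the weak axis: I_min = h·b³/12 = 29.9×23.1³/12 = 30710 mm⁴ (b = 23.1 mm is the smaller dimension).
Effective length L_e = KL = 0.7×4.39 m = 3073 mm.
Euler critical load P_cr = π²EI/L_e² = π²×68900×30710/3073² = 2212 N.
P_allow = P_cr/n = 2212/3.7 = 597.7 N.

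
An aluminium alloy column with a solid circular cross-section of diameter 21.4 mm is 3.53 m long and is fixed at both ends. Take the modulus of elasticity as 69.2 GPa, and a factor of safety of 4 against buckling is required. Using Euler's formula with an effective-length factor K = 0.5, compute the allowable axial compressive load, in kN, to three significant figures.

I = πd⁴/64 = π×21.4⁴/64 = 10290 mm⁴.
Effective length L_e = KL = 0.5×3.53 m = 1765 mm.
Euler critical load P_cr = π²EI/L_e² = π²×69200×10290/1765² = 2257 N.
P_allow = P_cr/n = 2257/4 = 564.3 N.

P_allow = 0.564 kN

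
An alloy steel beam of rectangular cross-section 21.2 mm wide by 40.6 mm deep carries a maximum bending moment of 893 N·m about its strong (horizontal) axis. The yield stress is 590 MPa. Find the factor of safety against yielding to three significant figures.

n = 3.85

Section modulus S = bh²/6 = 21.2×40.6²/6 = 5824 mm³.
σ = M/S = 893000/5824 = 153.3 MPa.
n = 590/153.3 = 3.848.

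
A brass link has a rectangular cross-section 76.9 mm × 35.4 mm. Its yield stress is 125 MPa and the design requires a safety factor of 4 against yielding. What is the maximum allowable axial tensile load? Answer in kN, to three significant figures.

F_allow = 85.1 kN

σ_allow = 125/4 = 31.25 MPa.
A = 76.9×35.4 = 2722 mm².
F_allow = σ_allow × A = 31.25×2722 = 85070 N.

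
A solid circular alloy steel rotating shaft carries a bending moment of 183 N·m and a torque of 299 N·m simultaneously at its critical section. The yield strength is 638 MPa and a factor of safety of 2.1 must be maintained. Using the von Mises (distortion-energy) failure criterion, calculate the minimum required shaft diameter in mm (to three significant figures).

d = 22.0 mm

σ_allow = σ_y/n = 638/2.1 = 303.8 MPa.
For a solid shaft σ_b = 32M/(πd³) and τ = 16T/(πd³), so the von Mises stress is σ' = (16/πd³)·√(4M²+3T²).
√(4M²+3T²) = √(4×(183000)² + 3×(299000)²) = 634200 N·mm.
d³ = 16×634200/(π×303.8) = 10630 mm³.
d = 21.99 mm.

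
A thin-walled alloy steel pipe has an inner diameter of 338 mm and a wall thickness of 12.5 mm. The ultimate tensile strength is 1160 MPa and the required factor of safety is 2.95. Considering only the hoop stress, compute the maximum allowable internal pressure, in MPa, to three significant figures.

p_allow = 29.1 MPa

σ_allow = 1160/2.95 = 393.2 MPa.
σ_h = pD/(2t) → p_allow = 2σ_allow t/D = 2×393.2×12.5/338 = 29.08 MPa.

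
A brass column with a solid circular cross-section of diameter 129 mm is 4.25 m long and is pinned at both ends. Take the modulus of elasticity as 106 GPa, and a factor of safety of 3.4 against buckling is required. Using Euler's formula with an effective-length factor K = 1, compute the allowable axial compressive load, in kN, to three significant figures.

P_allow = 232 kN

I = πd⁴/64 = π×129⁴/64 = 1.359×10^7 mm⁴.
Effective length L_e = KL = 1×4.25 m = 4250 mm.
Euler critical load P_cr = π²EI/L_e² = π²×106000×1.359×10^7/4250² = 787300 N.
P_allow = P_cr/n = 787300/3.4 = 231600 N.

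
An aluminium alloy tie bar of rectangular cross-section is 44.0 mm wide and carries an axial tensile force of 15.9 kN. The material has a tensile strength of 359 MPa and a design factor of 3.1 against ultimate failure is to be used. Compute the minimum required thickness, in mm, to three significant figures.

σ_allow = 359/3.1 = 115.8 MPa.
Required area A = F/σ_allow = 15900/115.8 = 137.3 mm².
t = A/w = 137.3/44.0 = 3.120 mm.

t = 3.12 mm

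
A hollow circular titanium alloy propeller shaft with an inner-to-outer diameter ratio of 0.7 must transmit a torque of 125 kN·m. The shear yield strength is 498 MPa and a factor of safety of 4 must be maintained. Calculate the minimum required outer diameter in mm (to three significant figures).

d_o = 189 mm

τ_allow = 498/4 = 124.5 MPa.
For a hollow shaft τ = 16T/[πd_o³(1−k⁴)] with k = 0.7, so 1−k⁴ = 0.7599.
d_o³ = 16T/[π τ_allow (1−k⁴)] = 16×1.2500×10^8/(π×124.5×0.7599) = 6.729×10^6 mm³.
d_o = 188.8 mm.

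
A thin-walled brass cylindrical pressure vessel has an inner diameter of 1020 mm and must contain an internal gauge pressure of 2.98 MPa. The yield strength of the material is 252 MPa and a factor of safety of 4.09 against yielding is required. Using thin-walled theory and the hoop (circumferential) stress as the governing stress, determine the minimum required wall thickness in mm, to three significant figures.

t = 24.7 mm

σ_allow = 252/4.09 = 61.61 MPa.
Hoop stress σ_h = pD/(2t), so t = pD/(2σ_allow) = 2.98×1020/(2×61.61) = 24.67 mm.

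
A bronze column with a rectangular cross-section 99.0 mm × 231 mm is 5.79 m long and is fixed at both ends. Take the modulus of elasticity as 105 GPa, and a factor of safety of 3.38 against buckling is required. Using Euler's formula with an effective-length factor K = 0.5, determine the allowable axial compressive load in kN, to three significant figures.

P_allow = 683 kN

Buckling occurs about the weak axis: I_min = h·b³/12 = 231×99.0³/12 = 1.868×10^7 mm⁴ (b = 99.0 mm is the smaller dimension).
Effective length L_e = KL = 0.5×5.79 m = 2895 mm.
Euler critical load P_cr = π²EI/L_e² = π²×105000×1.868×10^7/2895² = 2.310×10^6 N.
P_allow = P_cr/n = 2.310×10^6/3.38 = 683300 N.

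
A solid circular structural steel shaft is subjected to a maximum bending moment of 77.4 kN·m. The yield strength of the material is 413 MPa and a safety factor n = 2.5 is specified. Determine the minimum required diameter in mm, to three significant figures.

d = 168 mm

σ_allow = 413/2.5 = 165.2 MPa.
For a solid circular section σ = 32M/(πd³), so d³ = 32M/(π σ_allow) = 32×7.7400×10^7/(π×165.2) = 4.772×10^6 mm³.
d = 168.4 mm.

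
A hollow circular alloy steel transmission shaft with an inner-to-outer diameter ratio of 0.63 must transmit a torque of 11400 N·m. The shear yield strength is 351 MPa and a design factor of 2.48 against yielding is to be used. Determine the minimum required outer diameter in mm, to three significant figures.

d_o = 78.7 mm

τ_allow = 351/2.48 = 141.5 MPa.
For a hollow shaft τ = 16T/[πd_o³(1−k⁴)] with k = 0.63, so 1−k⁴ = 0.8425.
d_o³ = 16T/[π τ_allow (1−k⁴)] = 16×1.1400×10^7/(π×141.5×0.8425) = 486900 mm³.
d_o = 78.67 mm.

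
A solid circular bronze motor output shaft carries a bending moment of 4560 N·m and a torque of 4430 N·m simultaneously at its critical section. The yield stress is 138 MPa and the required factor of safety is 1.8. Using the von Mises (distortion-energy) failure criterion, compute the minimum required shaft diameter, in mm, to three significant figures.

d = 92.5 mm

σ_allow = σ_y/n = 138/1.8 = 76.67 MPa.
For a solid shaft σ_b = 32M/(πd³) and τ = 16T/(πd³), so the von Mises stress is σ' = (16/πd³)·√(4M²+3T²).
√(4M²+3T²) = √(4×(4.560×10^6)² + 3×(4.430×10^6)²) = 1.192×10^7 N·mm.
d³ = 16×1.192×10^7/(π×76.67) = 791700 mm³.
d = 92.51 mm.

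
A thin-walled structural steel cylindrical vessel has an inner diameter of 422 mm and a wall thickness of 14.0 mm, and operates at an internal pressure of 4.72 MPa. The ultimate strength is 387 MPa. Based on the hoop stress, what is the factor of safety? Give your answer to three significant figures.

n = 5.44

σ_h = pD/(2t) = 4.72×422/(2×14.0) = 71.14 MPa.
n = 387/71.14 = 5.440.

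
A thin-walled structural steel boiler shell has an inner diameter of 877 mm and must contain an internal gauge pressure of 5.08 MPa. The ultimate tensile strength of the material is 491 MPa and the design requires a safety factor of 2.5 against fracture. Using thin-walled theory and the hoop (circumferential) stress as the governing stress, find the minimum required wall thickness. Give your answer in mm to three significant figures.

t = 11.3 mm

σ_allow = 491/2.5 = 196.4 MPa.
Hoop stress σ_h = pD/(2t), so t = pD/(2σ_allow) = 5.08×877/(2×196.4) = 11.34 mm.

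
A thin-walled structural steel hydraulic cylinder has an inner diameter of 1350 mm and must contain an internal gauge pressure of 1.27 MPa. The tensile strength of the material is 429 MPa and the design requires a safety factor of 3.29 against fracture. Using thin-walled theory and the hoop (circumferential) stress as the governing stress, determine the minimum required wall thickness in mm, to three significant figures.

t = 6.57 mm

σ_allow = 429/3.29 = 130.4 MPa.
Hoop stress σ_h = pD/(2t), so t = pD/(2σ_allow) = 1.27×1350/(2×130.4) = 6.574 mm.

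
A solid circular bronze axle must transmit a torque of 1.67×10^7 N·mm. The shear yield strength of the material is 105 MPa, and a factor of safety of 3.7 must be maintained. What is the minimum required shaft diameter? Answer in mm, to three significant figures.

Allowable shear stress τ_allow = 105/3.7 = 28.38 MPa.
For a solid shaft τ = 16T/(πd³), so d³ = 16T/(π τ_allow) = 16×1.6700×10^7/(π×28.38) = 2.997×10^6 mm³.
d = (2.997×10^6)^(1/3) = 144.2 mm.

d = 144 mm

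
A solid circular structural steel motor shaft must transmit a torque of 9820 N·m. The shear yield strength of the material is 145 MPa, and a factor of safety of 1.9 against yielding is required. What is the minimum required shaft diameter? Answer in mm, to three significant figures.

d = 86.9 mm

Allowable shear stress τ_allow = 145/1.9 = 76.32 MPa.
For a solid shaft τ = 16T/(πd³), so d³ = 16T/(π τ_allow) = 16×9820000/(π×76.32) = 655300 mm³.
d = (655300)^(1/3) = 86.86 mm.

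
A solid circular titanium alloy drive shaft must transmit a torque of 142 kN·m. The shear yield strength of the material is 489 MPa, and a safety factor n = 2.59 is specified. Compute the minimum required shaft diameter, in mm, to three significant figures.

d = 156 mm

Allowable shear stress τ_allow = 489/2.59 = 188.8 MPa.
For a solid shaft τ = 16T/(πd³), so d³ = 16T/(π τ_allow) = 16×1.4200×10^8/(π×188.8) = 3.830×10^6 mm³.
d = (3.830×10^6)^(1/3) = 156.5 mm.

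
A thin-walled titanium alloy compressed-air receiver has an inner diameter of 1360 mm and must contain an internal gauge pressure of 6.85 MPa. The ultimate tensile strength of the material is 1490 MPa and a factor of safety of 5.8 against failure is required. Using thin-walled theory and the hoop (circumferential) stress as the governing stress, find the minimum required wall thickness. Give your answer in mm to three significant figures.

σ_allow = 1490/5.8 = 256.9 MPa.
Hoop stress σ_h = pD/(2t), so t = pD/(2σ_allow) = 6.85×1360/(2×256.9) = 18.13 mm.

t = 18.1 mm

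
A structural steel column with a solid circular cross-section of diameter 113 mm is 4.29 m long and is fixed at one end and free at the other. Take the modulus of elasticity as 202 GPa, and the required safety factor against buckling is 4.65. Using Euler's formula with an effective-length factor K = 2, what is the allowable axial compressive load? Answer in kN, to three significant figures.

P_allow = 46.6 kN

I = πd⁴/64 = π×113⁴/64 = 8.004×10^6 mm⁴.
Effective length L_e = KL = 2×4.29 m = 8580 mm.
Euler critical load P_cr = π²EI/L_e² = π²×202000×8.004×10^6/8580² = 216800 N.
P_allow = P_cr/n = 216800/4.65 = 46610 N.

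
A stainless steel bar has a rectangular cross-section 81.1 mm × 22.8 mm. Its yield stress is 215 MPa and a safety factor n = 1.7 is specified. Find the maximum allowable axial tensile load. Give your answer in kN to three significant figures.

F_allow = 234 kN

σ_allow = 215/1.7 = 126.5 MPa.
A = 81.1×22.8 = 1849 mm².
F_allow = σ_allow × A = 126.5×1849 = 233900 N.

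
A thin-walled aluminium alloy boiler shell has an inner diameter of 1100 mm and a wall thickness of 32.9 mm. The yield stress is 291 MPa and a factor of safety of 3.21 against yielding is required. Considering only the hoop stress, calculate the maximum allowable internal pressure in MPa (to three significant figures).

σ_allow = 291/3.21 = 90.65 MPa.
σ_h = pD/(2t) → p_allow = 2σ_allow t/D = 2×90.65×32.9/1100 = 5.423 MPa.

p_allow = 5.42 MPa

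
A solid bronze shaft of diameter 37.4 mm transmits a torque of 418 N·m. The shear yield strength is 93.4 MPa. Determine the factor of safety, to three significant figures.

τ = 16T/(πd³) = 16×418000/(π×37.4³) = 40.69 MPa.
n = τ_limit/τ = 93.4/40.69 = 2.295.

n = 2.30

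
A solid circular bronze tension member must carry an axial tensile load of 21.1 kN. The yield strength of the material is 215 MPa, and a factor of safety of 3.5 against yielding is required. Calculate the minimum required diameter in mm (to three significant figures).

d = 20.9 mm

Allowable stress σ_allow = 215/3.5 = 61.43 MPa.
Required area A = F/σ_allow = 21100/61.43 = 343.5 mm².
A = πd²/4 → d = √(4A/π) = 20.91 mm.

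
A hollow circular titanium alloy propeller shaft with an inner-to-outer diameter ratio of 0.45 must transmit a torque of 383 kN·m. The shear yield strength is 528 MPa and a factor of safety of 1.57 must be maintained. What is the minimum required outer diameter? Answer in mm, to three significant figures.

d_o = 182 mm

τ_allow = 528/1.57 = 336.3 MPa.
For a hollow shaft τ = 16T/[πd_o³(1−k⁴)] with k = 0.45, so 1−k⁴ = 0.9590.
d_o³ = 16T/[π τ_allow (1−k⁴)] = 16×3.8300×10^8/(π×336.3×0.9590) = 6.048×10^6 mm³.
d_o = 182.2 mm.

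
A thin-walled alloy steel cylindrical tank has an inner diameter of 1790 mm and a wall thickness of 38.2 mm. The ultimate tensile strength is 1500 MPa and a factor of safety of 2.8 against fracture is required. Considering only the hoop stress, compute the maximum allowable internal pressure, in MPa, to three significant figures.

σ_allow = 1500/2.8 = 535.7 MPa.
σ_h = pD/(2t) → p_allow = 2σ_allow t/D = 2×535.7×38.2/1790 = 22.87 MPa.

p_allow = 22.9 MPa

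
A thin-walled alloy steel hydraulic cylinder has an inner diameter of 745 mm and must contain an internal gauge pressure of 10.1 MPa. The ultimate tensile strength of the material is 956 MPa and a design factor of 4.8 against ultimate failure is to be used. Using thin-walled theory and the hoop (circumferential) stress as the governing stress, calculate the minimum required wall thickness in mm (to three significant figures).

t = 18.9 mm

σ_allow = 956/4.8 = 199.2 MPa.
Hoop stress σ_h = pD/(2t), so t = pD/(2σ_allow) = 10.1×745/(2×199.2) = 18.89 mm.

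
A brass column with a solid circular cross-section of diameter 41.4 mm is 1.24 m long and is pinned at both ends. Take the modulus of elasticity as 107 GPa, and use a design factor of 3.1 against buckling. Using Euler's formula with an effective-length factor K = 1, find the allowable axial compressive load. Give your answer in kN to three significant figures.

I = πd⁴/64 = π×41.4⁴/64 = 144200 mm⁴.
Effective length L_e = KL = 1×1.24 m = 1240 mm.
Euler critical load P_cr = π²EI/L_e² = π²×107000×144200/1240² = 99040 N.
P_allow = P_cr/n = 99040/3.1 = 31950 N.

P_allow = 31.9 kN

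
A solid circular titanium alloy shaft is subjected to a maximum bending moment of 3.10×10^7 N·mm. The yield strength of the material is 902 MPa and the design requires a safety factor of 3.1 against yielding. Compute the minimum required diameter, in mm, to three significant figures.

σ_allow = 902/3.1 = 291.0 MPa.
For a solid circular section σ = 32M/(πd³), so d³ = 32M/(π σ_allow) = 32×3.1000×10^7/(π×291.0) = 1.085×10^6 mm³.
d = 102.8 mm.

d = 103 mm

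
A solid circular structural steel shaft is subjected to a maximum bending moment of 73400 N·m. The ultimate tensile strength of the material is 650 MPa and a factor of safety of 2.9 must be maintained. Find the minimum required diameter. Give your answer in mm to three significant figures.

d = 149 mm

σ_allow = 650/2.9 = 224.1 MPa.
For a solid circular section σ = 32M/(πd³), so d³ = 32M/(π σ_allow) = 32×7.3400×10^7/(π×224.1) = 3.336×10^6 mm³.
d = 149.4 mm.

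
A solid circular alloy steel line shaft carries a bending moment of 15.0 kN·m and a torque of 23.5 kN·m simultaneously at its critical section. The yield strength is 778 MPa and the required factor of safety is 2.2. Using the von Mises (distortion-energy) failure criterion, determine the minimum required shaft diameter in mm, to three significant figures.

σ_allow = σ_y/n = 778/2.2 = 353.6 MPa.
For a solid shaft σ_b = 32M/(πd³) and τ = 16T/(πd³), so the von Mises stress is σ' = (16/πd³)·√(4M²+3T²).
√(4M²+3T²) = √(4×(1.500×10^7)² + 3×(2.350×10^7)²) = 5.056×10^7 N·mm.
d³ = 16×5.056×10^7/(π×353.6) = 728200 mm³.
d = 89.97 mm.

d = 90.0 mm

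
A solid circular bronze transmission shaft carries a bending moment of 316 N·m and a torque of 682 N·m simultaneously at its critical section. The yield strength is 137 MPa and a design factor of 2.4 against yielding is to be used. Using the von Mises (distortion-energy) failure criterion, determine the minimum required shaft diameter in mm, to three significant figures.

d = 49.3 mm

σ_allow = σ_y/n = 137/2.4 = 57.08 MPa.
For a solid shaft σ_b = 32M/(πd³) and τ = 16T/(πd³), so the von Mises stress is σ' = (16/πd³)·√(4M²+3T²).
√(4M²+3T²) = √(4×(316000)² + 3×(682000)²) = 1.340×10^6 N·mm.
d³ = 16×1.340×10^6/(π×57.08) = 119500 mm³.
d = 49.26 mm.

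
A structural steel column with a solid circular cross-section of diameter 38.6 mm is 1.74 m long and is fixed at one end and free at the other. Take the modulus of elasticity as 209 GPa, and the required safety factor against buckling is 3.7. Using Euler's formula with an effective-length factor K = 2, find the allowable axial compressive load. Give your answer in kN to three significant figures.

P_allow = 5.02 kN

I = πd⁴/64 = π×38.6⁴/64 = 109000 mm⁴.
Effective length L_e = KL = 2×1.74 m = 3480 mm.
Euler critical load P_cr = π²EI/L_e² = π²×209000×109000/3480² = 18560 N.
P_allow = P_cr/n = 18560/3.7 = 5017 N.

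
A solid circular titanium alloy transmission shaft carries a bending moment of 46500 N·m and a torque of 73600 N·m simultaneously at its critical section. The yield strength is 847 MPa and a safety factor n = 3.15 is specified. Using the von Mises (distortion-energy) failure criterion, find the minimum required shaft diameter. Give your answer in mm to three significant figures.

d = 144 mm

σ_allow = σ_y/n = 847/3.15 = 268.9 MPa.
For a solid shaft σ_b = 32M/(πd³) and τ = 16T/(πd³), so the von Mises stress is σ' = (16/πd³)·√(4M²+3T²).
√(4M²+3T²) = √(4×(4.650×10^7)² + 3×(7.360×10^7)²) = 1.578×10^8 N·mm.
d³ = 16×1.578×10^8/(π×268.9) = 2.989×10^6 mm³.
d = 144.0 mm.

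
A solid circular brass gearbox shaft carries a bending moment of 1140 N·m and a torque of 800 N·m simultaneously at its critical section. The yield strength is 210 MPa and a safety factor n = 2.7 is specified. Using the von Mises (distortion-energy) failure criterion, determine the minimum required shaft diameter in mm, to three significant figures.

σ_allow = σ_y/n = 210/2.7 = 77.78 MPa.
For a solid shaft σ_b = 32M/(πd³) and τ = 16T/(πd³), so the von Mises stress is σ' = (16/πd³)·√(4M²+3T²).
√(4M²+3T²) = √(4×(1.140×10^6)² + 3×(800000)²) = 2.668×10^6 N·mm.
d³ = 16×2.668×10^6/(π×77.78) = 174700 mm³.
d = 55.90 mm.

d = 55.9 mm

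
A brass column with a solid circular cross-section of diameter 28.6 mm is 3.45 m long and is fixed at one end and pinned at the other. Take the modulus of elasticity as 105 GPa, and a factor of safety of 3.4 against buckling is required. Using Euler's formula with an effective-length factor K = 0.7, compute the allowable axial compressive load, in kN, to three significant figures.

P_allow = 1.72 kN

I = πd⁴/64 = π×28.6⁴/64 = 32840 mm⁴.
Effective length L_e = KL = 0.7×3.45 m = 2415 mm.
Euler critical load P_cr = π²EI/L_e² = π²×105000×32840/2415² = 5836 N.
P_allow = P_cr/n = 5836/3.4 = 1716 N.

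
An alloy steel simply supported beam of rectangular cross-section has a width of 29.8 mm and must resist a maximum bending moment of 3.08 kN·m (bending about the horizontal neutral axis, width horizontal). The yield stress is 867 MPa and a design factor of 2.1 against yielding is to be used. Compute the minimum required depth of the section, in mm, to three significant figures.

σ_allow = 867/2.1 = 412.9 MPa.
For a rectangular section σ = 6M/(bh²), so h² = 6M/(b σ_allow) = 6×3080000/(29.8×412.9) = 1502 mm².
h = 38.76 mm.

h = 38.8 mm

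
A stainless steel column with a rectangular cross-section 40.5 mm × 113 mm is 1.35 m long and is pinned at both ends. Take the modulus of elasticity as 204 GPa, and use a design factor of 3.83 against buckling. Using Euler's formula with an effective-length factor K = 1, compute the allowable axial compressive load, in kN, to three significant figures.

Buckling occurs about the weak axis: I_min = h·b³/12 = 113×40.5³/12 = 625600 mm⁴ (b = 40.5 mm is the smaller dimension).
Effective length L_e = KL = 1×1.35 m = 1350 mm.
Euler critical load P_cr = π²EI/L_e² = π²×204000×625600/1350² = 691100 N.
P_allow = P_cr/n = 691100/3.83 = 180400 N.

P_allow = 180 kN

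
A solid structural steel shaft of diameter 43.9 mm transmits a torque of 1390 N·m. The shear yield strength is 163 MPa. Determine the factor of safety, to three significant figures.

n = 1.95

τ = 16T/(πd³) = 16×1390000/(π×43.9³) = 83.67 MPa.
n = τ_limit/τ = 163/83.67 = 1.948.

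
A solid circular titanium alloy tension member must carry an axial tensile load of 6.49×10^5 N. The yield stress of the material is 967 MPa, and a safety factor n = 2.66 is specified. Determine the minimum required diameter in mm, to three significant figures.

d = 47.7 mm

Allowable stress σ_allow = 967/2.66 = 363.5 MPa.
Required area A = F/σ_allow = 649000/363.5 = 1785 mm².
A = πd²/4 → d = √(4A/π) = 47.68 mm.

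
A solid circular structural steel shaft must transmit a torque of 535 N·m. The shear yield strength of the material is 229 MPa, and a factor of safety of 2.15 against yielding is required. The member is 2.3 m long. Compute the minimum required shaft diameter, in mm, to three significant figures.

d = 29.5 mm

Allowable shear stress τ_allow = 229/2.15 = 106.5 MPa.
For a solid shaft τ = 16T/(πd³), so d³ = 16T/(π τ_allow) = 16×535000/(π×106.5) = 25580 mm³.
d = (25580)^(1/3) = 29.47 mm.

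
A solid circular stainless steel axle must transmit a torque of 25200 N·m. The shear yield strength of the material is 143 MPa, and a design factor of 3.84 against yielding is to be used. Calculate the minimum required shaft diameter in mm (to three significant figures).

d = 151 mm

Allowable shear stress τ_allow = 143/3.84 = 37.24 MPa.
For a solid shaft τ = 16T/(πd³), so d³ = 16T/(π τ_allow) = 16×2.5200×10^7/(π×37.24) = 3.446×10^6 mm³.
d = (3.446×10^6)^(1/3) = 151.1 mm.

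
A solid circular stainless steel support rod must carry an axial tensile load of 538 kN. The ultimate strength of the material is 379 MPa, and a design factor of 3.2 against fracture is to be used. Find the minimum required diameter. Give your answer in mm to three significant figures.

d = 76.1 mm

Allowable stress σ_allow = 379/3.2 = 118.4 MPa.
Required area A = F/σ_allow = 538000/118.4 = 4542 mm².
A = πd²/4 → d = √(4A/π) = 76.05 mm.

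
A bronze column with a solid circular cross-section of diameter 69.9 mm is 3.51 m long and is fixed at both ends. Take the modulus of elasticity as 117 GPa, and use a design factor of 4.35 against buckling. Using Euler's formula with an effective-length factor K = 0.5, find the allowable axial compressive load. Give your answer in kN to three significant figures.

P_allow = 101 kN

I = πd⁴/64 = π×69.9⁴/64 = 1.172×10^6 mm⁴.
Effective length L_e = KL = 0.5×3.51 m = 1755 mm.
Euler critical load P_cr = π²EI/L_e² = π²×117000×1.172×10^6/1755² = 439300 N.
P_allow = P_cr/n = 439300/4.35 = 101000 N.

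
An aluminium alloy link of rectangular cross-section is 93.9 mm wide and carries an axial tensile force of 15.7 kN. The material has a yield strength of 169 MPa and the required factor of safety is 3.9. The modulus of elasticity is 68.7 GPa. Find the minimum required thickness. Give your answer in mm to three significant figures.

σ_allow = 169/3.9 = 43.33 MPa.
Required area A = F/σ_allow = 15700/43.33 = 362.3 mm².
t = A/w = 362.3/93.9 = 3.858 mm.

t = 3.86 mm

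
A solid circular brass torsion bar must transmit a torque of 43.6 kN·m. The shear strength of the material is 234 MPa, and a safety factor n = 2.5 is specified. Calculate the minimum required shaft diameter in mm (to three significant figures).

Allowable shear stress τ_allow = 234/2.5 = 93.60 MPa.
For a solid shaft τ = 16T/(πd³), so d³ = 16T/(π τ_allow) = 16×4.3600×10^7/(π×93.60) = 2.372×10^6 mm³.
d = (2.372×10^6)^(1/3) = 133.4 mm.

d = 133 mm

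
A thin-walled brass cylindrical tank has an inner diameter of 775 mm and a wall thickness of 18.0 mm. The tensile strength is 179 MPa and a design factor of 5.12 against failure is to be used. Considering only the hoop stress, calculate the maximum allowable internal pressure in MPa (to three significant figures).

p_allow = 1.62 MPa

σ_allow = 179/5.12 = 34.96 MPa.
σ_h = pD/(2t) → p_allow = 2σ_allow t/D = 2×34.96×18.0/775 = 1.624 MPa.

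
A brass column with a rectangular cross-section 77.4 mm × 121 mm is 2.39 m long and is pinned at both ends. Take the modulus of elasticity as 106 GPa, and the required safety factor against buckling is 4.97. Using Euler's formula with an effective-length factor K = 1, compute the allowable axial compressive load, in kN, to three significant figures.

P_allow = 172 kN

Buckling occurs about the weak axis: I_min = h·b³/12 = 121×77.4³/12 = 4.675×10^6 mm⁴ (b = 77.4 mm is the smaller dimension).
Effective length L_e = KL = 1×2.39 m = 2390 mm.
Euler critical load P_cr = π²EI/L_e² = π²×106000×4.675×10^6/2390² = 856300 N.
P_allow = P_cr/n = 856300/4.97 = 172300 N.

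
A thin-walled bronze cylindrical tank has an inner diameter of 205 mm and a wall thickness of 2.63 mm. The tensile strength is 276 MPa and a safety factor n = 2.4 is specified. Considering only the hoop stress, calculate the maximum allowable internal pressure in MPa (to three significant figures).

p_allow = 2.95 MPa

σ_allow = 276/2.4 = 115.0 MPa.
σ_h = pD/(2t) → p_allow = 2σ_allow t/D = 2×115.0×2.63/205 = 2.951 MPa.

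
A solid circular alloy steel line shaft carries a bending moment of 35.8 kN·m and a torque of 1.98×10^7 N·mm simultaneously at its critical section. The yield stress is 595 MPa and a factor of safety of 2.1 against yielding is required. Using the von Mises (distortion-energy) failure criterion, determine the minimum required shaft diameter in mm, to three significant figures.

σ_allow = σ_y/n = 595/2.1 = 283.3 MPa.
For a solid shaft σ_b = 32M/(πd³) and τ = 16T/(πd³), so the von Mises stress is σ' = (16/πd³)·√(4M²+3T²).
√(4M²+3T²) = √(4×(3.580×10^7)² + 3×(1.980×10^7)²) = 7.939×10^7 N·mm.
d³ = 16×7.939×10^7/(π×283.3) = 1.427×10^6 mm³.
d = 112.6 mm.

d = 113 mm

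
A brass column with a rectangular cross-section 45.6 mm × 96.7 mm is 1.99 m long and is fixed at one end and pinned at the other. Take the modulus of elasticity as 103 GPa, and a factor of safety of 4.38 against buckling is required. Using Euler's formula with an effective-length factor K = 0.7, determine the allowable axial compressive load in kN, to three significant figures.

P_allow = 91.4 kN

Buckling occurs about the weak axis: I_min = h·b³/12 = 96.7×45.6³/12 = 764100 mm⁴ (b = 45.6 mm is the smaller dimension).
Effective length L_e = KL = 0.7×1.99 m = 1393 mm.
Euler critical load P_cr = π²EI/L_e² = π²×103000×764100/1393² = 400300 N.
P_allow = P_cr/n = 400300/4.38 = 91390 N.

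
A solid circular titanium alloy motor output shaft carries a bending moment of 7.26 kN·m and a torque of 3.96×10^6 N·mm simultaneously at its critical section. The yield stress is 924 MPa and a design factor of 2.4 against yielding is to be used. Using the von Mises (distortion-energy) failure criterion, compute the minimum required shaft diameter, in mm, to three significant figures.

d = 59.7 mm

σ_allow = σ_y/n = 924/2.4 = 385.0 MPa.
For a solid shaft σ_b = 32M/(πd³) and τ = 16T/(πd³), so the von Mises stress is σ' = (16/πd³)·√(4M²+3T²).
√(4M²+3T²) = √(4×(7.260×10^6)² + 3×(3.960×10^6)²) = 1.606×10^7 N·mm.
d³ = 16×1.606×10^7/(π×385.0) = 212400 mm³.
d = 59.67 mm.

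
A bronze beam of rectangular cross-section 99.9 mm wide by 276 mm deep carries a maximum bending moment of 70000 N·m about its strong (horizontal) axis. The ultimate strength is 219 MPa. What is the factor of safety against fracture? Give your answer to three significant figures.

Section modulus S = bh²/6 = 99.9×276²/6 = 1.268×10^6 mm³.
σ = M/S = 7.0000×10^7/1.268×10^6 = 55.19 MPa.
n = 219/55.19 = 3.968.

n = 3.97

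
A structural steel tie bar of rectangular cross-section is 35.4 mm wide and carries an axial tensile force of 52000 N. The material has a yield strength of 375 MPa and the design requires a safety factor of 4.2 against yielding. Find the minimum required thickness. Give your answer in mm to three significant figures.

σ_allow = 375/4.2 = 89.29 MPa.
Required area A = F/σ_allow = 52000/89.29 = 582.4 mm².
t = A/w = 582.4/35.4 = 16.45 mm.

t = 16.5 mm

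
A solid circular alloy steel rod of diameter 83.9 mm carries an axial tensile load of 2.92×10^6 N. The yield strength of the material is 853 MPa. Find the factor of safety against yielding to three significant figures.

A = πd²/4 = 5529 mm².
σ = F/A = 2920000/5529 = 528.2 MPa.
n = 853/528.2 = 1.615.

n = 1.62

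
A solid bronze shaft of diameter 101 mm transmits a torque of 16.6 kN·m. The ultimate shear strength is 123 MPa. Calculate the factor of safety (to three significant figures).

τ = 16T/(πd³) = 16×1.6600×10^7/(π×101³) = 82.06 MPa.
n = τ_limit/τ = 123/82.06 = 1.499.

n = 1.50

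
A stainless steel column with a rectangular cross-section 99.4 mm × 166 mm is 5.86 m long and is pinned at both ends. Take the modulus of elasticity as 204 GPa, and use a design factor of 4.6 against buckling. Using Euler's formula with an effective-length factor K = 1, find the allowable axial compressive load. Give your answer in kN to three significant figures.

Buckling occurs about the weak axis: I_min = h·b³/12 = 166×99.4³/12 = 1.359×10^7 mm⁴ (b = 99.4 mm is the smaller dimension).
Effective length L_e = KL = 1×5.86 m = 5860 mm.
Euler critical load P_cr = π²EI/L_e² = π²×204000×1.359×10^7/5860² = 796600 N.
P_allow = P_cr/n = 796600/4.6 = 173200 N.

P_allow = 173 kN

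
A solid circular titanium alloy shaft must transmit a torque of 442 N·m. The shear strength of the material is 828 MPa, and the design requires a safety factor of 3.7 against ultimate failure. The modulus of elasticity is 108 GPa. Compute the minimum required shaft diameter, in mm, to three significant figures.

Allowable shear stress τ_allow = 828/3.7 = 223.8 MPa.
For a solid shaft τ = 16T/(πd³), so d³ = 16T/(π τ_allow) = 16×442000/(π×223.8) = 10060 mm³.
d = (10060)^(1/3) = 21.59 mm.

d = 21.6 mm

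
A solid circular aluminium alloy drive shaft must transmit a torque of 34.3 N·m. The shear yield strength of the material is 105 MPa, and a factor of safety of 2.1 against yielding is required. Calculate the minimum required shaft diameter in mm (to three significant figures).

d = 15.2 mm

Allowable shear stress τ_allow = 105/2.1 = 50.00 MPa.
For a solid shaft τ = 16T/(πd³), so d³ = 16T/(π τ_allow) = 16×34300/(π×50.00) = 3494 mm³.
d = (3494)^(1/3) = 15.17 mm.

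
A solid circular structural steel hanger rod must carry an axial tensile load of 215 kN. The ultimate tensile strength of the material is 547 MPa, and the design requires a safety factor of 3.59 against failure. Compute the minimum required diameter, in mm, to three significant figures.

d = 42.4 mm

Allowable stress σ_allow = 547/3.59 = 152.4 MPa.
Required area A = F/σ_allow = 215000/152.4 = 1411 mm².
A = πd²/4 → d = √(4A/π) = 42.39 mm.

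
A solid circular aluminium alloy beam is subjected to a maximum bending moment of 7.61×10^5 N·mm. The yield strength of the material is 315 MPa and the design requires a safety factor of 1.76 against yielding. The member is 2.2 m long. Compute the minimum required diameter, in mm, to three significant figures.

d = 35.1 mm

σ_allow = 315/1.76 = 179.0 MPa.
For a solid circular section σ = 32M/(πd³), so d³ = 32M/(π σ_allow) = 32×761000/(π×179.0) = 43310 mm³.
d = 35.12 mm.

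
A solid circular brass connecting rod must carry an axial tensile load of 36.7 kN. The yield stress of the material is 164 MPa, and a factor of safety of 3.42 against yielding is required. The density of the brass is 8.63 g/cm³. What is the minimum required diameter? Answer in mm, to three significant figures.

d = 31.2 mm

Allowable stress σ_allow = 164/3.42 = 47.95 MPa.
Required area A = F/σ_allow = 36700/47.95 = 765.3 mm².
A = πd²/4 → d = √(4A/π) = 31.22 mm.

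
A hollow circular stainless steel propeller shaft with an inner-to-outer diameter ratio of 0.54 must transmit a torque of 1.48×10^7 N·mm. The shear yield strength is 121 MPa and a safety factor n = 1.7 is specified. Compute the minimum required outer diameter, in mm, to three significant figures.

τ_allow = 121/1.7 = 71.18 MPa.
For a hollow shaft τ = 16T/[πd_o³(1−k⁴)] with k = 0.54, so 1−k⁴ = 0.9150.
d_o³ = 16T/[π τ_allow (1−k⁴)] = 16×1.4800×10^7/(π×71.18×0.9150) = 1.157×10^6 mm³.
d_o = 105.0 mm.

d_o = 105 mm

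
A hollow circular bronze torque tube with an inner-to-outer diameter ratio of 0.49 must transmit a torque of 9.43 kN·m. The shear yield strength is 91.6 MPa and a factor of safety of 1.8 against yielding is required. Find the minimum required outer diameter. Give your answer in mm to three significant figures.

d_o = 100 mm

τ_allow = 91.6/1.8 = 50.89 MPa.
For a hollow shaft τ = 16T/[πd_o³(1−k⁴)] with k = 0.49, so 1−k⁴ = 0.9424.
d_o³ = 16T/[π τ_allow (1−k⁴)] = 16×9430000/(π×50.89×0.9424) = 1.001×10^6 mm³.
d_o = 100.0 mm.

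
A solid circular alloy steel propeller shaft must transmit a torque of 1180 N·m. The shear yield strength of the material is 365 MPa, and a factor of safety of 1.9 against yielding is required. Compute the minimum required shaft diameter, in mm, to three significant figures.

d = 31.5 mm

Allowable shear stress τ_allow = 365/1.9 = 192.1 MPa.
For a solid shaft τ = 16T/(πd³), so d³ = 16T/(π τ_allow) = 16×1180000/(π×192.1) = 31280 mm³.
d = (31280)^(1/3) = 31.51 mm.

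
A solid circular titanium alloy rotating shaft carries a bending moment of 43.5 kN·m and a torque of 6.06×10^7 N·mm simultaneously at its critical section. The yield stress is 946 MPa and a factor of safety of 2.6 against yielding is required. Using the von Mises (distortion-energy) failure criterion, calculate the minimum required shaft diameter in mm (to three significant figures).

σ_allow = σ_y/n = 946/2.6 = 363.8 MPa.
For a solid shaft σ_b = 32M/(πd³) and τ = 16T/(πd³), so the von Mises stress is σ' = (16/πd³)·√(4M²+3T²).
√(4M²+3T²) = √(4×(4.350×10^7)² + 3×(6.060×10^7)²) = 1.363×10^8 N·mm.
d³ = 16×1.363×10^8/(π×363.8) = 1.908×10^6 mm³.
d = 124.0 mm.

d = 124 mm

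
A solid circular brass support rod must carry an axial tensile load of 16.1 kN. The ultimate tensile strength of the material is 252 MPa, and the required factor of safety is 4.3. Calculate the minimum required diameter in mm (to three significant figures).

d = 18.7 mm

Allowable stress σ_allow = 252/4.3 = 58.60 MPa.
Required area A = F/σ_allow = 16100/58.60 = 274.7 mm².
A = πd²/4 → d = √(4A/π) = 18.70 mm.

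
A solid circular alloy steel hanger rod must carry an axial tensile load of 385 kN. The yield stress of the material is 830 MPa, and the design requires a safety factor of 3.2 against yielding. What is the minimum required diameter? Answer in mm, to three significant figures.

d = 43.5 mm

Allowable stress σ_allow = 830/3.2 = 259.4 MPa.
Required area A = F/σ_allow = 385000/259.4 = 1484 mm².
A = πd²/4 → d = √(4A/π) = 43.47 mm.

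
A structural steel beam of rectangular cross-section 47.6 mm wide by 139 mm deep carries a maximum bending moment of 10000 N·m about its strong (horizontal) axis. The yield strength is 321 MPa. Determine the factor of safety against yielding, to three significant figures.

n = 4.92

Section modulus S = bh²/6 = 47.6×139²/6 = 153300 mm³.
σ = M/S = 1.0000×10^7/153300 = 65.24 MPa.
n = 321/65.24 = 4.920.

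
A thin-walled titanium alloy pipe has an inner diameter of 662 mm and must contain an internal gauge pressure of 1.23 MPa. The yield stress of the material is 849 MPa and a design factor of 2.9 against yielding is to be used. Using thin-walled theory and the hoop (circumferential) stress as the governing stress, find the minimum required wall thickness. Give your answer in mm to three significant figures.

t = 1.39 mm

σ_allow = 849/2.9 = 292.8 MPa.
Hoop stress σ_h = pD/(2t), so t = pD/(2σ_allow) = 1.23×662/(2×292.8) = 1.391 mm.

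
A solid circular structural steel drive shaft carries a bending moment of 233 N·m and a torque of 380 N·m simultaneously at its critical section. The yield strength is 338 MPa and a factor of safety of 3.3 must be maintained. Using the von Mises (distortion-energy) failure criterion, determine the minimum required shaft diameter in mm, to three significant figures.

d = 34.2 mm

σ_allow = σ_y/n = 338/3.3 = 102.4 MPa.
For a solid shaft σ_b = 32M/(πd³) and τ = 16T/(πd³), so the von Mises stress is σ' = (16/πd³)·√(4M²+3T²).
√(4M²+3T²) = √(4×(233000)² + 3×(380000)²) = 806400 N·mm.
d³ = 16×806400/(π×102.4) = 40100 mm³.
d = 34.23 mm.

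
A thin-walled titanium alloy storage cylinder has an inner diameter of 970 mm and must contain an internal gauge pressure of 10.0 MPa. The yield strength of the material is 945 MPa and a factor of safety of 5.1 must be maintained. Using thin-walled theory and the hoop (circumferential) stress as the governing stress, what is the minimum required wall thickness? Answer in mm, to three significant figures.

σ_allow = 945/5.1 = 185.3 MPa.
Hoop stress σ_h = pD/(2t), so t = pD/(2σ_allow) = 10.0×970/(2×185.3) = 26.17 mm.

t = 26.2 mm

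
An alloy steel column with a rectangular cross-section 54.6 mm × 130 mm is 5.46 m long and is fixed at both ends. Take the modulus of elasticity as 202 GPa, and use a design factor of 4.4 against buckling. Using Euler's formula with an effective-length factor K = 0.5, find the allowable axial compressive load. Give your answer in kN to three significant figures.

P_allow = 107 kN

Buckling occurs about the weak axis: I_min = h·b³/12 = 130×54.6³/12 = 1.763×10^6 mm⁴ (b = 54.6 mm is the smaller dimension).
Effective length L_e = KL = 0.5×5.46 m = 2730 mm.
Euler critical load P_cr = π²EI/L_e² = π²×202000×1.763×10^6/2730² = 471700 N.
P_allow = P_cr/n = 471700/4.4 = 107200 N.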